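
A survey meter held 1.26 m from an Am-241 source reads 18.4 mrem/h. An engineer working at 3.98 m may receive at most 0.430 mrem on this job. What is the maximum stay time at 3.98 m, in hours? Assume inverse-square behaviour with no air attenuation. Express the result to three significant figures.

By the inverse-square law, rate at 3.98 m:
(1.26/3.98)² = 0.1002, so 18.4 × 0.1002 = 1.844 mrem/h.
Stay time = 0.430 mrem ÷ 1.844 mrem/h = 0.2332 h.

0.233 h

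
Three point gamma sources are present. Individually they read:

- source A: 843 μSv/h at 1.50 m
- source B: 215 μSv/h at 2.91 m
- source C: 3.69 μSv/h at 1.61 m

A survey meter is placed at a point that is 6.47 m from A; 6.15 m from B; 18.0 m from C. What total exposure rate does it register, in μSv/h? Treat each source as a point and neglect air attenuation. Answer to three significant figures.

By superposition, sum each source's inverse-square contribution:
A: 843 × (1.50/6.47)² = 45.31 μSv/h
B: 215 × (2.91/6.15)² = 48.14 μSv/h
C: 3.69 × (1.61/18.0)² = 0.02952 μSv/h
Total = 45.31 + 48.14 + 0.02952 = 93.48 μSv/h.

93.5 μSv/h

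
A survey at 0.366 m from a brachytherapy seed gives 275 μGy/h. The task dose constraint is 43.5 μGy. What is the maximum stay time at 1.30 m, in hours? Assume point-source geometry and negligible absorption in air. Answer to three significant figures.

2.00 h

Applying the 1/r² law, rate at 1.30 m:
275 × (0.366/1.30)² = 275 × 0.07926 = 21.80 μGy/h.
Stay time = 43.5 μGy ÷ 21.80 μGy/h = 1.995 h.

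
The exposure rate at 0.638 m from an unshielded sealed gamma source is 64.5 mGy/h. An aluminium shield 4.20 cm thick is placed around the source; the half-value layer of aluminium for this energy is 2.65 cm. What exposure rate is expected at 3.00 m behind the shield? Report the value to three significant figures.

0.972 mGy/h

Distance alone: (0.638/3.00)² = 0.04523, so 64.5 × 0.04523 = 2.917 mGy/h.
Shield: 4.20/2.65 = 1.585 half-value layers → attenuation 2^(−1.585) = 0.3333.
Combined: 2.917 × 0.3333 = 0.9722 mGy/h.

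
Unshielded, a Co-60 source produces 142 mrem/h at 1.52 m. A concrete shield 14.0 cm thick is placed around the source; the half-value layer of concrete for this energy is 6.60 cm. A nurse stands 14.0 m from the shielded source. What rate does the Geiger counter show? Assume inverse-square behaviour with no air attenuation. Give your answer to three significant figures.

Distance alone: (1.52/14.0)² = 0.01179, so 142 × 0.01179 = 1.674 mrem/h.
Shield: 14.0/6.60 = 2.121 half-value layers → attenuation 2^(−2.121) = 0.2299.
Combined: 1.674 × 0.2299 = 0.3849 mrem/h.

0.385 mrem/h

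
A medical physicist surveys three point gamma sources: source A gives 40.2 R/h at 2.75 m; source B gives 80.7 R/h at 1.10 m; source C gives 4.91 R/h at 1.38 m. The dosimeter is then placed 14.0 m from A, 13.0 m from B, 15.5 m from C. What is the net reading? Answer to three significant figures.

By superposition, sum each source's inverse-square contribution:
A: 40.2 × (2.75/14.0)² = 1.551 R/h
B: 80.7 × (1.10/13.0)² = 0.5778 R/h
C: 4.91 × (1.38/15.5)² = 0.03892 R/h
Total = 1.551 + 0.5778 + 0.03892 = 2.168 R/h.

2.17 R/h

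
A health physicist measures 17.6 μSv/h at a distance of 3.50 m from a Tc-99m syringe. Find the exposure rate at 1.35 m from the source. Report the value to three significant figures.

118 μSv/h

Applying the 1/r² law, the rate at 1.35 m is
(3.50/1.35)² = 6.722, so 17.6 × 6.722 = 118.3 μSv/h.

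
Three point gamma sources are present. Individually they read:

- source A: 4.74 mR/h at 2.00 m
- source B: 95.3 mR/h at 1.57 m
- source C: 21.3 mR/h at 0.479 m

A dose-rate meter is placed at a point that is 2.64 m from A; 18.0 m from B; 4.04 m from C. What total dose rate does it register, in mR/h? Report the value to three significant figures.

Each source contributes Iᵢ·(dᵢ/rᵢ)²; contributions add.
A: 4.74 × (2.00/2.64)² = 2.720 mR/h
B: 95.3 × (1.57/18.0)² = 0.7250 mR/h
C: 21.3 × (0.479/4.04)² = 0.2994 mR/h
Total = 2.720 + 0.7250 + 0.2994 = 3.744 mR/h.

3.74 mR/h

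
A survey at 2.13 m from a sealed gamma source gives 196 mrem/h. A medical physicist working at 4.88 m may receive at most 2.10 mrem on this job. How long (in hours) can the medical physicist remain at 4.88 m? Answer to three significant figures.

0.0562 h

Using I₁d₁² = I₂d₂², rate at 4.88 m:
(2.13/4.88)² = 0.1905, so 196 × 0.1905 = 37.34 mrem/h.
Stay time = 2.10 mrem ÷ 37.34 mrem/h = 0.05624 h.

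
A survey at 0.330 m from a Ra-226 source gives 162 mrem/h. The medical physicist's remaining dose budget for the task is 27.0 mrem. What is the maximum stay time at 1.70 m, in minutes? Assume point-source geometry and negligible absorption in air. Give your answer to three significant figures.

265 min

Intensity scales as (d₁/d₂)², so rate at 1.70 m:
162 × (0.330/1.70)² = 162 × 0.03768 = 6.104 mrem/h.
Stay time = 27.0 mrem ÷ 6.104 mrem/h = 4.423 h = 265.4 min.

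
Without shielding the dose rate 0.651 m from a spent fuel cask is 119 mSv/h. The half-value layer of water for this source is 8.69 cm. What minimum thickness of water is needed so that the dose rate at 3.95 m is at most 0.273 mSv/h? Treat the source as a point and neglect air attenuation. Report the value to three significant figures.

31.0 cm

At 3.95 m, distance alone gives (0.651/3.95)² = 0.02716, so 119 × 0.02716 = 3.232 mSv/h.
Further attenuation needed: 3.232/0.273 = 11.84.
n = log₂(11.84) = 3.566 half-value layers.
Thickness = 3.566 × 8.69 cm = 30.99 cm.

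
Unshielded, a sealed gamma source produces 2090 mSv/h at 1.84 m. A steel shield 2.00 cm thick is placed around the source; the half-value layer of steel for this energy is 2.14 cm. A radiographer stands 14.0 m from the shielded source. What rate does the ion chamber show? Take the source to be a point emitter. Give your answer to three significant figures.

18.9 mSv/h

Distance alone: 2090 × (1.84/14.0)² = 2090 × 0.01727 = 36.09 mSv/h.
Shield: 2.00/2.14 = 0.9346 half-value layers → attenuation 2^(−0.9346) = 0.5232.
Combined: 36.09 × 0.5232 = 18.88 mSv/h.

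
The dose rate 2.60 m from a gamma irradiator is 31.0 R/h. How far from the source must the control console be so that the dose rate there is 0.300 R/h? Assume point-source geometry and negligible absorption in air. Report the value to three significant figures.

Intensity scales as (d₁/d₂)², so d₂ = d₁·√(I₁/I₂).
I₁/I₂ = 31.0/0.300 = 103.3, so d₂ = 2.60 × √103.3 = 26.43 m.

26.4 m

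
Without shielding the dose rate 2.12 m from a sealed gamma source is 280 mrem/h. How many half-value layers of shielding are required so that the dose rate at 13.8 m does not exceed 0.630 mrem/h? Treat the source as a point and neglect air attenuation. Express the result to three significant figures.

At 13.8 m, distance alone gives 280 × (2.12/13.8)² = 280 × 0.02360 = 6.608 mrem/h.
Further attenuation needed: 6.608/0.630 = 10.49.
n = log₂(10.49) = 3.391 half-value layers.

3.39 half-value layers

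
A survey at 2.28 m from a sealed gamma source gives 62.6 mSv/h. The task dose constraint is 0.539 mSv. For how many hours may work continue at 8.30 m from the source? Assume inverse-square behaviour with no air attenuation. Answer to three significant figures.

Intensity scales as (d₁/d₂)², so rate at 8.30 m:
(2.28/8.30)² = 0.07546, so 62.6 × 0.07546 = 4.724 mSv/h.
Stay time = 0.539 mSv ÷ 4.724 mSv/h = 0.1141 h.

0.114 h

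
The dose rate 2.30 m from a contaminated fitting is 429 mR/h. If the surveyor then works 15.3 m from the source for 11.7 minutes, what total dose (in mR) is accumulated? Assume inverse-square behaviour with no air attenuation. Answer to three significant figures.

By the inverse-square law, rate at 15.3 m:
(2.30/15.3)² = 0.02260, so 429 × 0.02260 = 9.695 mR/h.
Dose = rate × time = 9.695 mR/h × 0.1950 h = 1.891 mR.

1.89 mR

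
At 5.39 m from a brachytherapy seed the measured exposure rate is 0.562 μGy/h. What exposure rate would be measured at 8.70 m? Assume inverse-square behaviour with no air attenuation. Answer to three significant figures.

Using I₁d₁² = I₂d₂², scaling from 5.39 m to 8.70 m:
(5.39/8.70)² = 0.3838, so 0.562 × 0.3838 = 0.2157 μGy/h.

0.216 μGy/h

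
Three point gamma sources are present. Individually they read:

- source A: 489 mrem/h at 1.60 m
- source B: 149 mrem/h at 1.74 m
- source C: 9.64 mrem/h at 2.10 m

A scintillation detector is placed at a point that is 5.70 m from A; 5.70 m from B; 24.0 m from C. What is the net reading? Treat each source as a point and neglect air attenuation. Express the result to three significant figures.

52.5 mrem/h

Each source contributes Iᵢ·(dᵢ/rᵢ)²; contributions add.
A: 489 × (1.60/5.70)² = 38.53 mrem/h
B: 149 × (1.74/5.70)² = 13.88 mrem/h
C: 9.64 × (2.10/24.0)² = 0.07381 mrem/h
Total = 38.53 + 13.88 + 0.07381 = 52.48 mrem/h.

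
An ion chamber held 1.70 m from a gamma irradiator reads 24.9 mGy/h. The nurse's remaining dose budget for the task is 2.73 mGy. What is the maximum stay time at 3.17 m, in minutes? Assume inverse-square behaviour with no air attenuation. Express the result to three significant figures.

Since intensity falls as 1/r², rate at 3.17 m:
(1.70/3.17)² = 0.2876, so 24.9 × 0.2876 = 7.161 mGy/h.
Stay time = 2.73 mGy ÷ 7.161 mGy/h = 0.3812 h = 22.87 min.

22.9 min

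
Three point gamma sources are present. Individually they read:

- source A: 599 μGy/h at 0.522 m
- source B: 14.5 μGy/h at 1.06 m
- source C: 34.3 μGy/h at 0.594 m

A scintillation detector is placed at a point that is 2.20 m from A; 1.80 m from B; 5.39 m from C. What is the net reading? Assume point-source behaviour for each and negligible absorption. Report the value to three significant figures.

Each source contributes Iᵢ·(dᵢ/rᵢ)²; contributions add.
A: 599 × (0.522/2.20)² = 33.72 μGy/h
B: 14.5 × (1.06/1.80)² = 5.028 μGy/h
C: 34.3 × (0.594/5.39)² = 0.4166 μGy/h
Total = 33.72 + 5.028 + 0.4166 = 39.16 μGy/h.

39.2 μGy/h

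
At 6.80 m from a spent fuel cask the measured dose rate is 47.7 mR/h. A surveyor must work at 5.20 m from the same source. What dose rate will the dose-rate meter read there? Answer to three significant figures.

81.6 mR/h

Applying the 1/r² law, scaling from 6.80 m to 5.20 m:
47.7 × (6.80/5.20)² = 47.7 × 1.710 = 81.57 mR/h.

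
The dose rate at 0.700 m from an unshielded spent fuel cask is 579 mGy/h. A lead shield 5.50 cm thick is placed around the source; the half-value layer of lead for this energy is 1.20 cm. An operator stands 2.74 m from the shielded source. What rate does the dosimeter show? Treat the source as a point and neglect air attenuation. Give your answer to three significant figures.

1.58 mGy/h

Distance alone: (0.700/2.74)² = 0.06527, so 579 × 0.06527 = 37.79 mGy/h.
Shield: 5.50/1.20 = 4.583 half-value layers → attenuation 2^(−4.583) = 0.04172.
Combined: 37.79 × 0.04172 = 1.577 mGy/h.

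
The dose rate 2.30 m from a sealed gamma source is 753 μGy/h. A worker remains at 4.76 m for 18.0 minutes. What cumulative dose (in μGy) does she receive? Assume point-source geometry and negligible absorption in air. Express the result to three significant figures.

52.7 μGy

Applying the 1/r² law, rate at 4.76 m:
753 × (2.30/4.76)² = 753 × 0.2335 = 175.8 μGy/h.
Dose = rate × time = 175.8 μGy/h × 0.3000 h = 52.74 μGy.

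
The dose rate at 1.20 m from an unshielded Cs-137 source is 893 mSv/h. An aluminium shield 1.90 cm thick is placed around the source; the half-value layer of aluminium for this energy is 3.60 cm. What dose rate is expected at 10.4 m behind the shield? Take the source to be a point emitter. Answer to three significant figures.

8.25 mSv/h

Distance alone: (1.20/10.4)² = 0.01331, so 893 × 0.01331 = 11.89 mSv/h.
Shield: 1.90/3.60 = 0.5278 half-value layers → attenuation 2^(−0.5278) = 0.6936.
Combined: 11.89 × 0.6936 = 8.247 mSv/h.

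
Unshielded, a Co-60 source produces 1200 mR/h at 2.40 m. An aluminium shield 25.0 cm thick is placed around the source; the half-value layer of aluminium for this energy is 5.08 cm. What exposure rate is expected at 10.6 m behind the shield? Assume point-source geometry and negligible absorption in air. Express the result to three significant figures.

2.03 mR/h

Distance alone: (2.40/10.6)² = 0.05126, so 1200 × 0.05126 = 61.51 mR/h.
Shield: 25.0/5.08 = 4.921 half-value layers → attenuation 2^(−4.921) = 0.03301.
Combined: 61.51 × 0.03301 = 2.030 mR/h.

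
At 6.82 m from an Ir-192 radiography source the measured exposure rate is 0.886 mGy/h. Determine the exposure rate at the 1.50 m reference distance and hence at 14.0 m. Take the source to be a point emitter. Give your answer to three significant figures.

Using I₁d₁² = I₂d₂²,
At 1.50 m: 0.886 × (6.82/1.50)² = 0.886 × 20.67 = 18.31 mGy/h
At 14.0 m: (1.50/14.0)² = 0.01148, so 18.31 × 0.01148 = 0.2102 mGy/h.

18.3 mGy/h; 0.210 mGy/h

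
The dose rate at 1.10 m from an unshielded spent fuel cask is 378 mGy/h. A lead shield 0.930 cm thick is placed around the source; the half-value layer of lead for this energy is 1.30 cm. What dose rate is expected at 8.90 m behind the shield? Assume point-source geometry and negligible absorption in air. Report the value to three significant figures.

3.52 mGy/h

Distance alone: (1.10/8.90)² = 0.01528, so 378 × 0.01528 = 5.776 mGy/h.
Shield: 0.930/1.30 = 0.7154 half-value layers → attenuation 2^(−0.7154) = 0.6090.
Combined: 5.776 × 0.6090 = 3.518 mGy/h.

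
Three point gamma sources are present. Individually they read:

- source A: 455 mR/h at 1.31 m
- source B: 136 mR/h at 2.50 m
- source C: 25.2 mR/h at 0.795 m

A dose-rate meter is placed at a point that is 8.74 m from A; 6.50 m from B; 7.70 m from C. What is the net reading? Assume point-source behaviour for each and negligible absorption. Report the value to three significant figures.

By superposition, sum each source's inverse-square contribution:
A: 455 × (1.31/8.74)² = 10.22 mR/h
B: 136 × (2.50/6.50)² = 20.12 mR/h
C: 25.2 × (0.795/7.70)² = 0.2686 mR/h
Total = 10.22 + 20.12 + 0.2686 = 30.61 mR/h.

30.6 mR/h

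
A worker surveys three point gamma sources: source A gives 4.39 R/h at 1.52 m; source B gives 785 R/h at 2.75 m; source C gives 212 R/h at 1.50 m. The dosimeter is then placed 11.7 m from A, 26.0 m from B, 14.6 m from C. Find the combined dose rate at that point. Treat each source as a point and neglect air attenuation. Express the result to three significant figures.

11.1 R/h

By superposition, sum each source's inverse-square contribution:
A: 4.39 × (1.52/11.7)² = 0.07409 R/h
B: 785 × (2.75/26.0)² = 8.782 R/h
C: 212 × (1.50/14.6)² = 2.238 R/h
Total = 0.07409 + 8.782 + 2.238 = 11.09 R/h.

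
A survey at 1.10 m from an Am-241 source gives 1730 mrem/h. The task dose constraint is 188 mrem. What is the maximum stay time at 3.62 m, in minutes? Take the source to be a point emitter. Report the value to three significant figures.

70.6 min

Applying the 1/r² law, rate at 3.62 m:
(1.10/3.62)² = 0.09234, so 1730 × 0.09234 = 159.7 mrem/h.
Stay time = 188 mrem ÷ 159.7 mrem/h = 1.177 h = 70.62 min.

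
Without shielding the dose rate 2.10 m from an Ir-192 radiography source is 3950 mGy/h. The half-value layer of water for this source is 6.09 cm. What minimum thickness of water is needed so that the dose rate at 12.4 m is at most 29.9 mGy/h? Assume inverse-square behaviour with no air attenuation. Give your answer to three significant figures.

At 12.4 m, distance alone gives (2.10/12.4)² = 0.02868, so 3950 × 0.02868 = 113.3 mGy/h.
Further attenuation needed: 113.3/29.9 = 3.789.
n = log₂(3.789) = 1.922 half-value layers.
Thickness = 1.922 × 6.09 cm = 11.70 cm.

11.7 cm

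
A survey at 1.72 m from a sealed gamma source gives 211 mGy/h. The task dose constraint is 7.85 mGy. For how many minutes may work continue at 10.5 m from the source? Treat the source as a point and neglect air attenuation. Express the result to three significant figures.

83.2 min

By the inverse-square law, rate at 10.5 m:
(1.72/10.5)² = 0.02683, so 211 × 0.02683 = 5.661 mGy/h.
Stay time = 7.85 mGy ÷ 5.661 mGy/h = 1.387 h = 83.22 min.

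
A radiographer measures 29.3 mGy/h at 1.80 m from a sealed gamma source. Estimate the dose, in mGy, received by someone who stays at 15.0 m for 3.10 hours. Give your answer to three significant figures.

Intensity scales as (d₁/d₂)², so rate at 15.0 m:
29.3 × (1.80/15.0)² = 29.3 × 0.01440 = 0.4219 mGy/h.
Dose = rate × time = 0.4219 mGy/h × 3.100 h = 1.308 mGy.

1.31 mGy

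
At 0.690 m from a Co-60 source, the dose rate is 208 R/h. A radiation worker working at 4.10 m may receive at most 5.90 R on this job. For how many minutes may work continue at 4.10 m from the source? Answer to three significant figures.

Intensity scales as (d₁/d₂)², so rate at 4.10 m:
208 × (0.690/4.10)² = 208 × 0.02832 = 5.891 R/h.
Stay time = 5.90 R ÷ 5.891 R/h = 1.002 h = 60.12 min.

60.1 min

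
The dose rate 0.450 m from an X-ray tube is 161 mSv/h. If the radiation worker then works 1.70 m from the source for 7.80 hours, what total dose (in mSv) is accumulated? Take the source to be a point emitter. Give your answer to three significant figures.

Using I₁d₁² = I₂d₂², rate at 1.70 m:
(0.450/1.70)² = 0.07007, so 161 × 0.07007 = 11.28 mSv/h.
Dose = rate × time = 11.28 mSv/h × 7.800 h = 87.98 mSv.

88.0 mSv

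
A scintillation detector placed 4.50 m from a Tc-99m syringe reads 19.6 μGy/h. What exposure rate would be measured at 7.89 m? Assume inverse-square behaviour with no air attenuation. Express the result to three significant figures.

Applying the 1/r² law, scaling from 4.50 m to 7.89 m:
19.6 × (4.50/7.89)² = 19.6 × 0.3253 = 6.376 μGy/h.

6.38 μGy/h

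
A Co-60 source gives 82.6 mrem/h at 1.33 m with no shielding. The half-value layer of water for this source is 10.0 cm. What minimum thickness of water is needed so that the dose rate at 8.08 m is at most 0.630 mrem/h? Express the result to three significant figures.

18.3 cm

At 8.08 m, distance alone gives 82.6 × (1.33/8.08)² = 82.6 × 0.02709 = 2.238 mrem/h.
Further attenuation needed: 2.238/0.630 = 3.552.
n = log₂(3.552) = 1.829 half-value layers.
Thickness = 1.829 × 10.0 cm = 18.29 cm.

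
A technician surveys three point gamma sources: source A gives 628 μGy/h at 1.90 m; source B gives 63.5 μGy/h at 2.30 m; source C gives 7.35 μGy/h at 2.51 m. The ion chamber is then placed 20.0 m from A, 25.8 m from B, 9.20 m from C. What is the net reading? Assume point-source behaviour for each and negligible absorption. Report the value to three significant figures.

6.72 μGy/h

By superposition, sum each source's inverse-square contribution:
A: 628 × (1.90/20.0)² = 5.668 μGy/h
B: 63.5 × (2.30/25.8)² = 0.5046 μGy/h
C: 7.35 × (2.51/9.20)² = 0.5471 μGy/h
Total = 5.668 + 0.5046 + 0.5471 = 6.720 μGy/h.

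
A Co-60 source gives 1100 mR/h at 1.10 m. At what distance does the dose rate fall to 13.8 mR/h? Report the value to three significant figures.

Since intensity falls as 1/r², d₂ = d₁·√(I₁/I₂).
I₁/I₂ = 1100/13.8 = 79.71, so d₂ = 1.10 × √79.71 = 9.821 m.

9.82 m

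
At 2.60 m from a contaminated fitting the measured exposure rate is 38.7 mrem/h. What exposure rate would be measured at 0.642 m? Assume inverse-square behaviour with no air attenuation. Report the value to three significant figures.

635 mrem/h

Since intensity falls as 1/r², scaling from 2.60 m to 0.642 m:
38.7 × (2.60/0.642)² = 38.7 × 16.40 = 634.7 mrem/h.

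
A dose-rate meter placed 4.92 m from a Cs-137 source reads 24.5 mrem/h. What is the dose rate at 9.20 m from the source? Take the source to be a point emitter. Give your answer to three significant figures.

Since intensity falls as 1/r², scaling from 4.92 m to 9.20 m:
(4.92/9.20)² = 0.2860, so 24.5 × 0.2860 = 7.007 mrem/h.

7.01 mrem/h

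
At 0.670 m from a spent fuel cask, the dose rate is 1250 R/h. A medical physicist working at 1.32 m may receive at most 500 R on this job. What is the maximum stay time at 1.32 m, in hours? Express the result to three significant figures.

Intensity scales as (d₁/d₂)², so rate at 1.32 m:
(0.670/1.32)² = 0.2576, so 1250 × 0.2576 = 322.0 R/h.
Stay time = 500 R ÷ 322.0 R/h = 1.553 h.

1.55 h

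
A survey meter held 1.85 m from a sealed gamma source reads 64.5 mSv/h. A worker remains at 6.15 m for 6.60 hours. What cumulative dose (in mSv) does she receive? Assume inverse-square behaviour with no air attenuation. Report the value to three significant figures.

38.5 mSv

Since intensity falls as 1/r², rate at 6.15 m:
64.5 × (1.85/6.15)² = 64.5 × 0.09049 = 5.837 mSv/h.
Dose = rate × time = 5.837 mSv/h × 6.600 h = 38.52 mSv.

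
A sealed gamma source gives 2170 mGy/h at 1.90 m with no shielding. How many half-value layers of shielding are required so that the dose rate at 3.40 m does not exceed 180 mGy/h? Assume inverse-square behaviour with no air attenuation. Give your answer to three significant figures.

1.91 half-value layers

At 3.40 m, distance alone gives 2170 × (1.90/3.40)² = 2170 × 0.3123 = 677.7 mGy/h.
Further attenuation needed: 677.7/180 = 3.765.
n = log₂(3.765) = 1.913 half-value layers.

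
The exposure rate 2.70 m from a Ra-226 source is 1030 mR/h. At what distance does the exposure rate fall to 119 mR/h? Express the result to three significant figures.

Using I₁d₁² = I₂d₂², d₂ = d₁·√(I₁/I₂).
I₁/I₂ = 1030/119 = 8.655, so d₂ = 2.70 × √8.655 = 7.943 m.

7.94 m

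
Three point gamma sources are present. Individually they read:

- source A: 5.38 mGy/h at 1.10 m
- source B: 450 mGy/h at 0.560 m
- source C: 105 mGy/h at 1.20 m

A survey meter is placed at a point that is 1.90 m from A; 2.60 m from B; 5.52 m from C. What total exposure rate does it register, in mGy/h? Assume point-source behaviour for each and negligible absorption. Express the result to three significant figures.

27.6 mGy/h

Each source contributes Iᵢ·(dᵢ/rᵢ)²; contributions add.
A: 5.38 × (1.10/1.90)² = 1.803 mGy/h
B: 450 × (0.560/2.60)² = 20.88 mGy/h
C: 105 × (1.20/5.52)² = 4.962 mGy/h
Total = 1.803 + 20.88 + 4.962 = 27.64 mGy/h.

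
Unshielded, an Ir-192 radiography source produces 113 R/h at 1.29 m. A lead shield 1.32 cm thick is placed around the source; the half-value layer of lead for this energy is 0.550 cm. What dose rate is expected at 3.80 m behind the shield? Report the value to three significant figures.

2.47 R/h

Distance alone: 113 × (1.29/3.80)² = 113 × 0.1152 = 13.02 R/h.
Shield: 1.32/0.550 = 2.400 half-value layers → attenuation 2^(−2.400) = 0.1895.
Combined: 13.02 × 0.1895 = 2.467 R/h.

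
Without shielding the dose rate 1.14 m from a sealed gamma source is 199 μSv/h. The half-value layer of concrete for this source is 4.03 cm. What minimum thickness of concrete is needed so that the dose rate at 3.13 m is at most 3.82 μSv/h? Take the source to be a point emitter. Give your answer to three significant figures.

11.2 cm

At 3.13 m, distance alone gives 199 × (1.14/3.13)² = 199 × 0.1327 = 26.41 μSv/h.
Further attenuation needed: 26.41/3.82 = 6.914.
n = log₂(6.914) = 2.790 half-value layers.
Thickness = 2.790 × 4.03 cm = 11.24 cm.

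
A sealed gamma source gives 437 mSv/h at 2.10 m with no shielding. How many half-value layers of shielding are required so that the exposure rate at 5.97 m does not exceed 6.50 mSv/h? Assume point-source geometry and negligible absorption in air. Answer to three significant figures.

3.06 half-value layers

At 5.97 m, distance alone gives 437 × (2.10/5.97)² = 437 × 0.1237 = 54.06 mSv/h.
Further attenuation needed: 54.06/6.50 = 8.317.
n = log₂(8.317) = 3.056 half-value layers.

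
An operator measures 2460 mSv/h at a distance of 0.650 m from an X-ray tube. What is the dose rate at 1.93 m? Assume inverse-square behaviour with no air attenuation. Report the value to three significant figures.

279 mSv/h

Since intensity falls as 1/r², the rate at 1.93 m is
(0.650/1.93)² = 0.1134, so 2460 × 0.1134 = 279.0 mSv/h.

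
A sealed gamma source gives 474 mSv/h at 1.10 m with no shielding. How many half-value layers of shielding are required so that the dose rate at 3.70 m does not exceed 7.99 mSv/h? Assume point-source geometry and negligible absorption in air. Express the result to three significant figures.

At 3.70 m, distance alone gives 474 × (1.10/3.70)² = 474 × 0.08839 = 41.90 mSv/h.
Further attenuation needed: 41.90/7.99 = 5.244.
n = log₂(5.244) = 2.391 half-value layers.

2.39 half-value layers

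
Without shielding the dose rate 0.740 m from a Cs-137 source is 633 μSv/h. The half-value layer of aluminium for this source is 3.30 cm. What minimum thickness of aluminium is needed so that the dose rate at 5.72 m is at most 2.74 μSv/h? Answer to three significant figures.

6.44 cm

At 5.72 m, distance alone gives (0.740/5.72)² = 0.01674, so 633 × 0.01674 = 10.60 μSv/h.
Further attenuation needed: 10.60/2.74 = 3.869.
n = log₂(3.869) = 1.952 half-value layers.
Thickness = 1.952 × 3.30 cm = 6.442 cm.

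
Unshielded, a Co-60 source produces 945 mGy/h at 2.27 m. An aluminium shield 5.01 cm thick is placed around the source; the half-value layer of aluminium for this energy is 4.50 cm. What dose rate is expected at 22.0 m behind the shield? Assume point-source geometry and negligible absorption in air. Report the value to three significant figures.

4.65 mGy/h

Distance alone: 945 × (2.27/22.0)² = 945 × 0.01065 = 10.06 mGy/h.
Shield: 5.01/4.50 = 1.113 half-value layers → attenuation 2^(−1.113) = 0.4623.
Combined: 10.06 × 0.4623 = 4.651 mGy/h.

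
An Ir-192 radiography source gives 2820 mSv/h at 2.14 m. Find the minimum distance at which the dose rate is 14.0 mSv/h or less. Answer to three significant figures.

Since intensity falls as 1/r², d₂ = d₁·√(I₁/I₂).
I₁/I₂ = 2820/14.0 = 201.4, so d₂ = 2.14 × √201.4 = 30.37 m.

30.4 m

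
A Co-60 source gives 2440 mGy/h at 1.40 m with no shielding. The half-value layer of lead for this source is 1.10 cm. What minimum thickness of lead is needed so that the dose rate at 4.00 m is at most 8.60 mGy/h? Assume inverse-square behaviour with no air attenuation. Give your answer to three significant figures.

At 4.00 m, distance alone gives (1.40/4.00)² = 0.1225, so 2440 × 0.1225 = 298.9 mGy/h.
Further attenuation needed: 298.9/8.60 = 34.76.
n = log₂(34.76) = 5.119 half-value layers.
Thickness = 5.119 × 1.10 cm = 5.631 cm.

5.63 cm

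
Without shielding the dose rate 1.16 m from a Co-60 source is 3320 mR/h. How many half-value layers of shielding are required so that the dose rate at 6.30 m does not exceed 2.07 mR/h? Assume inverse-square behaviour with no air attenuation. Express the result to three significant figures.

At 6.30 m, distance alone gives 3320 × (1.16/6.30)² = 3320 × 0.03390 = 112.5 mR/h.
Further attenuation needed: 112.5/2.07 = 54.35.
n = log₂(54.35) = 5.764 half-value layers.

5.76 half-value layers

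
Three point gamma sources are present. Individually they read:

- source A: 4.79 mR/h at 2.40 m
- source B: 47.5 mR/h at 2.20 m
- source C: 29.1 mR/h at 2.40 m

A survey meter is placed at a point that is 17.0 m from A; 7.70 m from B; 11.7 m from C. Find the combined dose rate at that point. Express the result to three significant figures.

By superposition, sum each source's inverse-square contribution:
A: 4.79 × (2.40/17.0)² = 0.09547 mR/h
B: 47.5 × (2.20/7.70)² = 3.878 mR/h
C: 29.1 × (2.40/11.7)² = 1.224 mR/h
Total = 0.09547 + 3.878 + 1.224 = 5.197 mR/h.

5.20 mR/h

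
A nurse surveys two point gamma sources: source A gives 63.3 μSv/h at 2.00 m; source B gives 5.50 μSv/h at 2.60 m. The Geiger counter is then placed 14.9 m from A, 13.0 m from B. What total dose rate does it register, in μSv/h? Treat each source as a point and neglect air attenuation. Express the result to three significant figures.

1.36 μSv/h

By superposition, sum each source's inverse-square contribution:
A: 63.3 × (2.00/14.9)² = 1.140 μSv/h
B: 5.50 × (2.60/13.0)² = 0.2200 μSv/h
Total = 1.140 + 0.2200 = 1.360 μSv/h.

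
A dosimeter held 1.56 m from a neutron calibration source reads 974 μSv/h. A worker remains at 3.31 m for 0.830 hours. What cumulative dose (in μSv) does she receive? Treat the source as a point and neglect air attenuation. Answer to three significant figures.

Since intensity falls as 1/r², rate at 3.31 m:
(1.56/3.31)² = 0.2221, so 974 × 0.2221 = 216.3 μSv/h.
Dose = rate × time = 216.3 μSv/h × 0.8300 h = 179.5 μSv.

180 μSv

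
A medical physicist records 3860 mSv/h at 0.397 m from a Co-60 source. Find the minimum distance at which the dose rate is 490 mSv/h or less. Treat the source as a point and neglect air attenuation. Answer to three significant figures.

1.11 m

Applying the 1/r² law, d₂ = d₁·√(I₁/I₂).
I₁/I₂ = 3860/490 = 7.878, so d₂ = 0.397 × √7.878 = 1.114 m.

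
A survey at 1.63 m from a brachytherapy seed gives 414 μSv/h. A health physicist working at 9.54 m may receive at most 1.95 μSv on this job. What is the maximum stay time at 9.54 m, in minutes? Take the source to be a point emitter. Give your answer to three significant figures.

9.68 min

Since intensity falls as 1/r², rate at 9.54 m:
414 × (1.63/9.54)² = 414 × 0.02919 = 12.08 μSv/h.
Stay time = 1.95 μSv ÷ 12.08 μSv/h = 0.1614 h = 9.684 min.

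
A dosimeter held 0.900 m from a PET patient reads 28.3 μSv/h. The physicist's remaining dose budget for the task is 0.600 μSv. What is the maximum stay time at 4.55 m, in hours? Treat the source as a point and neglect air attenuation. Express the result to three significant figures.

Since intensity falls as 1/r², rate at 4.55 m:
28.3 × (0.900/4.55)² = 28.3 × 0.03913 = 1.107 μSv/h.
Stay time = 0.600 μSv ÷ 1.107 μSv/h = 0.5420 h.

0.542 h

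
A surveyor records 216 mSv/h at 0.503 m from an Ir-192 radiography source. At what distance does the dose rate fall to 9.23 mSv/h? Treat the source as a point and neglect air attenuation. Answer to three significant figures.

2.43 m

Since intensity falls as 1/r², d₂ = d₁·√(I₁/I₂).
I₁/I₂ = 216/9.23 = 23.40, so d₂ = 0.503 × √23.40 = 2.433 m.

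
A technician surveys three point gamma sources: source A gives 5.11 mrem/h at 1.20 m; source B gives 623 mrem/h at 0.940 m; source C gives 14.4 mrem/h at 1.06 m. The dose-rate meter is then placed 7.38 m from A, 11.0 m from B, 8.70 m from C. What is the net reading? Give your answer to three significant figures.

Each source contributes Iᵢ·(dᵢ/rᵢ)²; contributions add.
A: 5.11 × (1.20/7.38)² = 0.1351 mrem/h
B: 623 × (0.940/11.0)² = 4.549 mrem/h
C: 14.4 × (1.06/8.70)² = 0.2138 mrem/h
Total = 0.1351 + 4.549 + 0.2138 = 4.898 mrem/h.

4.90 mrem/h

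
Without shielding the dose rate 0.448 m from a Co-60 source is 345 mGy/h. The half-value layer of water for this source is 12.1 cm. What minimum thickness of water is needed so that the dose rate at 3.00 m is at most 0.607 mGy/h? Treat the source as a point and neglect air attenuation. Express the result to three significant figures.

At 3.00 m, distance alone gives 345 × (0.448/3.00)² = 345 × 0.02230 = 7.694 mGy/h.
Further attenuation needed: 7.694/0.607 = 12.68.
n = log₂(12.68) = 3.664 half-value layers.
Thickness = 3.664 × 12.1 cm = 44.33 cm.

44.3 cm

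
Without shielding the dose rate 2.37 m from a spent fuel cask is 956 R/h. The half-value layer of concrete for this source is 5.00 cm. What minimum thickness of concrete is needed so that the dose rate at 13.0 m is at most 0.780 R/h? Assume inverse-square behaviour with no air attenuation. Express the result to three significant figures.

At 13.0 m, distance alone gives (2.37/13.0)² = 0.03324, so 956 × 0.03324 = 31.78 R/h.
Further attenuation needed: 31.78/0.780 = 40.74.
n = log₂(40.74) = 5.348 half-value layers.
Thickness = 5.348 × 5.00 cm = 26.74 cm.

26.7 cm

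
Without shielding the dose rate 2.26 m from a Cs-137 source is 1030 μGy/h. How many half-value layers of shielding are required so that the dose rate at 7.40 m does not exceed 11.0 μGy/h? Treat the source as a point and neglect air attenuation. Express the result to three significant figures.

3.13 half-value layers

At 7.40 m, distance alone gives (2.26/7.40)² = 0.09327, so 1030 × 0.09327 = 96.07 μGy/h.
Further attenuation needed: 96.07/11.0 = 8.734.
n = log₂(8.734) = 3.127 half-value layers.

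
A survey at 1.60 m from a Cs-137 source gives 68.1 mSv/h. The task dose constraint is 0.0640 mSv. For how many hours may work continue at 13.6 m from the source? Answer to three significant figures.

0.0679 h

Applying the 1/r² law, rate at 13.6 m:
(1.60/13.6)² = 0.01384, so 68.1 × 0.01384 = 0.9425 mSv/h.
Stay time = 0.0640 mSv ÷ 0.9425 mSv/h = 0.06790 h.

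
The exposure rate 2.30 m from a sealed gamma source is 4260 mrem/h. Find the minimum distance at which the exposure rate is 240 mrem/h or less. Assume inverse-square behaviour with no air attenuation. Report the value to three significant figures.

9.69 m

Using I₁d₁² = I₂d₂², d₂ = d₁·√(I₁/I₂).
I₁/I₂ = 4260/240 = 17.75, so d₂ = 2.30 × √17.75 = 9.690 m.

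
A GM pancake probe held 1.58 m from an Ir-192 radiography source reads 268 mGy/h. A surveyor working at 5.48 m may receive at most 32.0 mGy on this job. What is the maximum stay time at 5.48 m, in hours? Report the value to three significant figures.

Using I₁d₁² = I₂d₂², rate at 5.48 m:
268 × (1.58/5.48)² = 268 × 0.08313 = 22.28 mGy/h.
Stay time = 32.0 mGy ÷ 22.28 mGy/h = 1.436 h.

1.44 h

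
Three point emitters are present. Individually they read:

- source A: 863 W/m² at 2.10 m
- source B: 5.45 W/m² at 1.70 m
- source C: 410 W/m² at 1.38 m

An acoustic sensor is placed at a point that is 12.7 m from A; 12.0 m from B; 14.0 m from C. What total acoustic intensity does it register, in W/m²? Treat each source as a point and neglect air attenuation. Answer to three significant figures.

Each source contributes Iᵢ·(dᵢ/rᵢ)²; contributions add.
A: 863 × (2.10/12.7)² = 23.60 W/m²
B: 5.45 × (1.70/12.0)² = 0.1094 W/m²
C: 410 × (1.38/14.0)² = 3.984 W/m²
Total = 23.60 + 0.1094 + 3.984 = 27.69 W/m².

27.7 W/m²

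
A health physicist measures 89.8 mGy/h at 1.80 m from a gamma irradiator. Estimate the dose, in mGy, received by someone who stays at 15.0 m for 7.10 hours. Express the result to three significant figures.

Since intensity falls as 1/r², rate at 15.0 m:
89.8 × (1.80/15.0)² = 89.8 × 0.01440 = 1.293 mGy/h.
Dose = rate × time = 1.293 mGy/h × 7.100 h = 9.180 mGy.

9.18 mGy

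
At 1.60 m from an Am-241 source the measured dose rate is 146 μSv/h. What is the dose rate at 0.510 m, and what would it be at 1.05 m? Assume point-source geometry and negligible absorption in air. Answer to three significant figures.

1440 μSv/h; 339 μSv/h

Intensity scales as (d₁/d₂)², so
At 0.510 m: 146 × (1.60/0.510)² = 146 × 9.842 = 1437 μSv/h
At 1.05 m: 1437 × (0.510/1.05)² = 1437 × 0.2359 = 339.0 μSv/h.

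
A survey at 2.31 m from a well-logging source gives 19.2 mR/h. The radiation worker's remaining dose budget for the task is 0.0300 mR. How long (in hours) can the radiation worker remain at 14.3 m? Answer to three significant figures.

By the inverse-square law, rate at 14.3 m:
19.2 × (2.31/14.3)² = 19.2 × 0.02609 = 0.5009 mR/h.
Stay time = 0.0300 mR ÷ 0.5009 mR/h = 0.05989 h.

0.0599 h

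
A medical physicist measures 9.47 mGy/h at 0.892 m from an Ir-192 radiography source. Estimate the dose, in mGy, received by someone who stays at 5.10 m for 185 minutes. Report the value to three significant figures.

Using I₁d₁² = I₂d₂², rate at 5.10 m:
9.47 × (0.892/5.10)² = 9.47 × 0.03059 = 0.2897 mGy/h.
Dose = rate × time = 0.2897 mGy/h × 3.083 h = 0.8931 mGy.

0.893 mGy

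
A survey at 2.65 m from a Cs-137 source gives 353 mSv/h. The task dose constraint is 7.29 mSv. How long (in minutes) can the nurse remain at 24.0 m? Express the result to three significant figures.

102 min

Applying the 1/r² law, rate at 24.0 m:
(2.65/24.0)² = 0.01219, so 353 × 0.01219 = 4.303 mSv/h.
Stay time = 7.29 mSv ÷ 4.303 mSv/h = 1.694 h = 101.6 min.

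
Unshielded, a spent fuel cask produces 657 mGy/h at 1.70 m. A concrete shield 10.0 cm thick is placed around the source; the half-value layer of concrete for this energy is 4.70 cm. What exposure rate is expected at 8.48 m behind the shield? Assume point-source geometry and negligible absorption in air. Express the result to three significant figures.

Distance alone: 657 × (1.70/8.48)² = 657 × 0.04019 = 26.40 mGy/h.
Shield: 10.0/4.70 = 2.128 half-value layers → attenuation 2^(−2.128) = 0.2288.
Combined: 26.40 × 0.2288 = 6.040 mGy/h.

6.04 mGy/h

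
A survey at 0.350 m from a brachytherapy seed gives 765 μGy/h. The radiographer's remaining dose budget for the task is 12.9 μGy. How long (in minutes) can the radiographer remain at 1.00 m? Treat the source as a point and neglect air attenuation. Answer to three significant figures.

Using I₁d₁² = I₂d₂², rate at 1.00 m:
765 × (0.350/1.00)² = 765 × 0.1225 = 93.71 μGy/h.
Stay time = 12.9 μGy ÷ 93.71 μGy/h = 0.1377 h = 8.262 min.

8.26 min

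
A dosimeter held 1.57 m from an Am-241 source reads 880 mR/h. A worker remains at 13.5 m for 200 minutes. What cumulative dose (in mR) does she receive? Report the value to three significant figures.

By the inverse-square law, rate at 13.5 m:
(1.57/13.5)² = 0.01352, so 880 × 0.01352 = 11.90 mR/h.
Dose = rate × time = 11.90 mR/h × 3.333 h = 39.66 mR.

39.7 mR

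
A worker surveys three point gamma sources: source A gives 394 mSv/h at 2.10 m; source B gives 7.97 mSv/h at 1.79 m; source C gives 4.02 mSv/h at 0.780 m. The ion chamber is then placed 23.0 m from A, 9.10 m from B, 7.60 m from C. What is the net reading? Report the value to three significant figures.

3.64 mSv/h

Each source contributes Iᵢ·(dᵢ/rᵢ)²; contributions add.
A: 394 × (2.10/23.0)² = 3.285 mSv/h
B: 7.97 × (1.79/9.10)² = 0.3084 mSv/h
C: 4.02 × (0.780/7.60)² = 0.04234 mSv/h
Total = 3.285 + 0.3084 + 0.04234 = 3.636 mSv/h.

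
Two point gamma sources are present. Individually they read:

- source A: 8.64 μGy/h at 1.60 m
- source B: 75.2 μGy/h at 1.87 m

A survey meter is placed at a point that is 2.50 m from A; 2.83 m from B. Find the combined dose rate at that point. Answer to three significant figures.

36.4 μGy/h

By superposition, sum each source's inverse-square contribution:
A: 8.64 × (1.60/2.50)² = 3.539 μGy/h
B: 75.2 × (1.87/2.83)² = 32.83 μGy/h
Total = 3.539 + 32.83 = 36.37 μGy/h.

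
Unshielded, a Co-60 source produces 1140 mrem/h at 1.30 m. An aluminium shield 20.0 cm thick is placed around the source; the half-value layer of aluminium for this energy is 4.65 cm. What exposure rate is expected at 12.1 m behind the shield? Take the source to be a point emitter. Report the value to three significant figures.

Distance alone: (1.30/12.1)² = 0.01154, so 1140 × 0.01154 = 13.16 mrem/h.
Shield: 20.0/4.65 = 4.301 half-value layers → attenuation 2^(−4.301) = 0.05073.
Combined: 13.16 × 0.05073 = 0.6676 mrem/h.

0.668 mrem/h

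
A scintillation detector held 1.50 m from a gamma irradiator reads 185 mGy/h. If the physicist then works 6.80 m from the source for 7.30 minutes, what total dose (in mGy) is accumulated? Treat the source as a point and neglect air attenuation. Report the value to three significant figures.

Applying the 1/r² law, rate at 6.80 m:
(1.50/6.80)² = 0.04866, so 185 × 0.04866 = 9.002 mGy/h.
Dose = rate × time = 9.002 mGy/h × 0.1217 h = 1.096 mGy.

1.10 mGy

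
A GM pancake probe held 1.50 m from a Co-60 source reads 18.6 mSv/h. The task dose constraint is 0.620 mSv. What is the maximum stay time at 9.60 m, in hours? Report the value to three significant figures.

Intensity scales as (d₁/d₂)², so rate at 9.60 m:
(1.50/9.60)² = 0.02441, so 18.6 × 0.02441 = 0.4540 mSv/h.
Stay time = 0.620 mSv ÷ 0.4540 mSv/h = 1.366 h.

1.37 h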